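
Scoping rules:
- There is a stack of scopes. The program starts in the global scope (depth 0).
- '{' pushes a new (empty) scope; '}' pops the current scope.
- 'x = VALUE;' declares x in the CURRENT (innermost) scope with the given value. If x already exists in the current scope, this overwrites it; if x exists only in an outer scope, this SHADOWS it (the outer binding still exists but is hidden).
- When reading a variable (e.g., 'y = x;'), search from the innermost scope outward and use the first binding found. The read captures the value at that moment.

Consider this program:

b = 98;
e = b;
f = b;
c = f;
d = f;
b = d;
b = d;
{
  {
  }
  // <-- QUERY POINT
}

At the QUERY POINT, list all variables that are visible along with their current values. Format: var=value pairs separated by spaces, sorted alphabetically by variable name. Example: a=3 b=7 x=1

Step 1: declare b=98 at depth 0
Step 2: declare e=(read b)=98 at depth 0
Step 3: declare f=(read b)=98 at depth 0
Step 4: declare c=(read f)=98 at depth 0
Step 5: declare d=(read f)=98 at depth 0
Step 6: declare b=(read d)=98 at depth 0
Step 7: declare b=(read d)=98 at depth 0
Step 8: enter scope (depth=1)
Step 9: enter scope (depth=2)
Step 10: exit scope (depth=1)
Visible at query point: b=98 c=98 d=98 e=98 f=98

Answer: b=98 c=98 d=98 e=98 f=98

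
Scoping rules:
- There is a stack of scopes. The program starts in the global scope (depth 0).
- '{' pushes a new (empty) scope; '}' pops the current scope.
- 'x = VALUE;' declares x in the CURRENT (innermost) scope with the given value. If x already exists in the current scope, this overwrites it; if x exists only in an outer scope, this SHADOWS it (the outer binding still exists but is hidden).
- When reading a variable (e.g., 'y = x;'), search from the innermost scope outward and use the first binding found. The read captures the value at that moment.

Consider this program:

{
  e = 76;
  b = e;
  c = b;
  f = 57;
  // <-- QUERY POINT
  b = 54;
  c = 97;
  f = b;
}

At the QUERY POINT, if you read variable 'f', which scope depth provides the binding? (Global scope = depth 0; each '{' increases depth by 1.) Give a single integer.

Step 1: enter scope (depth=1)
Step 2: declare e=76 at depth 1
Step 3: declare b=(read e)=76 at depth 1
Step 4: declare c=(read b)=76 at depth 1
Step 5: declare f=57 at depth 1
Visible at query point: b=76 c=76 e=76 f=57

Answer: 1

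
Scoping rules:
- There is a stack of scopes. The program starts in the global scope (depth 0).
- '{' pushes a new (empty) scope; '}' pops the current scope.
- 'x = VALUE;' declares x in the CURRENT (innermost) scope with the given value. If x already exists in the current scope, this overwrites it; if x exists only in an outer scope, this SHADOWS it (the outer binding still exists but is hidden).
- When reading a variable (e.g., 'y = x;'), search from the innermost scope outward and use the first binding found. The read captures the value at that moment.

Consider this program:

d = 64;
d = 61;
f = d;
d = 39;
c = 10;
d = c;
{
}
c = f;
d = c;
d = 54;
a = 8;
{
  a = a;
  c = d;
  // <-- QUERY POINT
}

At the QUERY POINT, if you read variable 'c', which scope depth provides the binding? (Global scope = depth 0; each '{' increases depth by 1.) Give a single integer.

Step 1: declare d=64 at depth 0
Step 2: declare d=61 at depth 0
Step 3: declare f=(read d)=61 at depth 0
Step 4: declare d=39 at depth 0
Step 5: declare c=10 at depth 0
Step 6: declare d=(read c)=10 at depth 0
Step 7: enter scope (depth=1)
Step 8: exit scope (depth=0)
Step 9: declare c=(read f)=61 at depth 0
Step 10: declare d=(read c)=61 at depth 0
Step 11: declare d=54 at depth 0
Step 12: declare a=8 at depth 0
Step 13: enter scope (depth=1)
Step 14: declare a=(read a)=8 at depth 1
Step 15: declare c=(read d)=54 at depth 1
Visible at query point: a=8 c=54 d=54 f=61

Answer: 1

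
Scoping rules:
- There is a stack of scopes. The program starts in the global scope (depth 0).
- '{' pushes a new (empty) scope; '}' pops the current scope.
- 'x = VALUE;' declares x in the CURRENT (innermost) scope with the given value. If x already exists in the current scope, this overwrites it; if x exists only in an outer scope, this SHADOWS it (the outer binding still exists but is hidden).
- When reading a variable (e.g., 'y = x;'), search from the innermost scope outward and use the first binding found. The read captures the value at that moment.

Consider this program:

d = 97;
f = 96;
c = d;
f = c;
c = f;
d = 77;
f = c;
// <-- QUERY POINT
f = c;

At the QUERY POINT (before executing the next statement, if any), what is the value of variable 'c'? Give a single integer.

Step 1: declare d=97 at depth 0
Step 2: declare f=96 at depth 0
Step 3: declare c=(read d)=97 at depth 0
Step 4: declare f=(read c)=97 at depth 0
Step 5: declare c=(read f)=97 at depth 0
Step 6: declare d=77 at depth 0
Step 7: declare f=(read c)=97 at depth 0
Visible at query point: c=97 d=77 f=97

Answer: 97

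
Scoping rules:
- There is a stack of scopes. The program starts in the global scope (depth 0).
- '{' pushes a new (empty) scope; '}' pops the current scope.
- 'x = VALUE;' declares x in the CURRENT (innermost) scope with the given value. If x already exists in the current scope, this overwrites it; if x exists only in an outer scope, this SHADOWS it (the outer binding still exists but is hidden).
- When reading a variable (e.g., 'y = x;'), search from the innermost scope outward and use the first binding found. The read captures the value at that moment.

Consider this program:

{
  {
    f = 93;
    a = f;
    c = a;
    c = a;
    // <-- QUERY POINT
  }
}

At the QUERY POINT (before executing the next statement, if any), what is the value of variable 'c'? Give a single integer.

Step 1: enter scope (depth=1)
Step 2: enter scope (depth=2)
Step 3: declare f=93 at depth 2
Step 4: declare a=(read f)=93 at depth 2
Step 5: declare c=(read a)=93 at depth 2
Step 6: declare c=(read a)=93 at depth 2
Visible at query point: a=93 c=93 f=93

Answer: 93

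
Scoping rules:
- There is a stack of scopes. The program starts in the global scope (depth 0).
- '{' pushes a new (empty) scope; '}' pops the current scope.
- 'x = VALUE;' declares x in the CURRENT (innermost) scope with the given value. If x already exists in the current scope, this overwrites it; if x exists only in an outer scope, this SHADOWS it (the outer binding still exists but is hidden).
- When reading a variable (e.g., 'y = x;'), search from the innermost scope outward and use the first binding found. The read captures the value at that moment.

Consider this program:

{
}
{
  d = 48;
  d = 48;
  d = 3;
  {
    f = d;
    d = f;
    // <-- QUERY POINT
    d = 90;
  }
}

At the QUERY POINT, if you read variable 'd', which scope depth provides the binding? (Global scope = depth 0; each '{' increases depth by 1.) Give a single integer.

Step 1: enter scope (depth=1)
Step 2: exit scope (depth=0)
Step 3: enter scope (depth=1)
Step 4: declare d=48 at depth 1
Step 5: declare d=48 at depth 1
Step 6: declare d=3 at depth 1
Step 7: enter scope (depth=2)
Step 8: declare f=(read d)=3 at depth 2
Step 9: declare d=(read f)=3 at depth 2
Visible at query point: d=3 f=3

Answer: 2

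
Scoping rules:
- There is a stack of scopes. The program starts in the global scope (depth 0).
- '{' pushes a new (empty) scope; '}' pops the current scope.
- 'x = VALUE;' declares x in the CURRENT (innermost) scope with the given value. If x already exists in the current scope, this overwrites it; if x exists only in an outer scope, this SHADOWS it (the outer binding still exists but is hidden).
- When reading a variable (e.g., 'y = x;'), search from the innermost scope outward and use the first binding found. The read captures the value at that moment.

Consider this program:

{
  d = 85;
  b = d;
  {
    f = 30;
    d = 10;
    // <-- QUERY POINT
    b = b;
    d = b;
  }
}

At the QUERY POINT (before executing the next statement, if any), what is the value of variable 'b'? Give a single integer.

Step 1: enter scope (depth=1)
Step 2: declare d=85 at depth 1
Step 3: declare b=(read d)=85 at depth 1
Step 4: enter scope (depth=2)
Step 5: declare f=30 at depth 2
Step 6: declare d=10 at depth 2
Visible at query point: b=85 d=10 f=30

Answer: 85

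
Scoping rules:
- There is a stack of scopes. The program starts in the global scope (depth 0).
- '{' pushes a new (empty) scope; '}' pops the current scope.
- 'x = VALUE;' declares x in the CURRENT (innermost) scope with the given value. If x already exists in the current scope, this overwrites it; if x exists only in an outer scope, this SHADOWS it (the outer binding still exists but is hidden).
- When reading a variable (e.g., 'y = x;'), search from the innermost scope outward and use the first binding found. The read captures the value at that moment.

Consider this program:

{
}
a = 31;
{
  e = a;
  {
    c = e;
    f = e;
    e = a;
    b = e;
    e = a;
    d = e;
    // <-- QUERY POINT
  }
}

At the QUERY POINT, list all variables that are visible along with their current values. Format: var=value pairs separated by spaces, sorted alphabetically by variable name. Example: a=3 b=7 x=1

Answer: a=31 b=31 c=31 d=31 e=31 f=31

Derivation:
Step 1: enter scope (depth=1)
Step 2: exit scope (depth=0)
Step 3: declare a=31 at depth 0
Step 4: enter scope (depth=1)
Step 5: declare e=(read a)=31 at depth 1
Step 6: enter scope (depth=2)
Step 7: declare c=(read e)=31 at depth 2
Step 8: declare f=(read e)=31 at depth 2
Step 9: declare e=(read a)=31 at depth 2
Step 10: declare b=(read e)=31 at depth 2
Step 11: declare e=(read a)=31 at depth 2
Step 12: declare d=(read e)=31 at depth 2
Visible at query point: a=31 b=31 c=31 d=31 e=31 f=31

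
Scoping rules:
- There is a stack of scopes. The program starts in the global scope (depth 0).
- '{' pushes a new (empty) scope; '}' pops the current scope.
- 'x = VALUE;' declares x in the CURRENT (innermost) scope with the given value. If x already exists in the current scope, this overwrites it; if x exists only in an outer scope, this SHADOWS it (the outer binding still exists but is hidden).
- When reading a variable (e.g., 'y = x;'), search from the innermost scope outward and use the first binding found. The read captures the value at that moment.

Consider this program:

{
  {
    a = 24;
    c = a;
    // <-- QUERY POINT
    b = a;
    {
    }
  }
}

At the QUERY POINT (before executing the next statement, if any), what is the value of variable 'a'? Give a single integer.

Answer: 24

Derivation:
Step 1: enter scope (depth=1)
Step 2: enter scope (depth=2)
Step 3: declare a=24 at depth 2
Step 4: declare c=(read a)=24 at depth 2
Visible at query point: a=24 c=24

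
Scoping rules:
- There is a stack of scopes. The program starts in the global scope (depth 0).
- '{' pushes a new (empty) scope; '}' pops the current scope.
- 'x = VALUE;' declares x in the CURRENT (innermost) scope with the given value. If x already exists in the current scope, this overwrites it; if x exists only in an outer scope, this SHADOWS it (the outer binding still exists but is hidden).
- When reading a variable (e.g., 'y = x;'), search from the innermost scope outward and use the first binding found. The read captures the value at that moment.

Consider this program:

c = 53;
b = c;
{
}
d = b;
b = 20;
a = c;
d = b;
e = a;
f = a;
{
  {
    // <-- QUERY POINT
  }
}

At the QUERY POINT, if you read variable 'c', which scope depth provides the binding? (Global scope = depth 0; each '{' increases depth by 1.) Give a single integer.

Answer: 0

Derivation:
Step 1: declare c=53 at depth 0
Step 2: declare b=(read c)=53 at depth 0
Step 3: enter scope (depth=1)
Step 4: exit scope (depth=0)
Step 5: declare d=(read b)=53 at depth 0
Step 6: declare b=20 at depth 0
Step 7: declare a=(read c)=53 at depth 0
Step 8: declare d=(read b)=20 at depth 0
Step 9: declare e=(read a)=53 at depth 0
Step 10: declare f=(read a)=53 at depth 0
Step 11: enter scope (depth=1)
Step 12: enter scope (depth=2)
Visible at query point: a=53 b=20 c=53 d=20 e=53 f=53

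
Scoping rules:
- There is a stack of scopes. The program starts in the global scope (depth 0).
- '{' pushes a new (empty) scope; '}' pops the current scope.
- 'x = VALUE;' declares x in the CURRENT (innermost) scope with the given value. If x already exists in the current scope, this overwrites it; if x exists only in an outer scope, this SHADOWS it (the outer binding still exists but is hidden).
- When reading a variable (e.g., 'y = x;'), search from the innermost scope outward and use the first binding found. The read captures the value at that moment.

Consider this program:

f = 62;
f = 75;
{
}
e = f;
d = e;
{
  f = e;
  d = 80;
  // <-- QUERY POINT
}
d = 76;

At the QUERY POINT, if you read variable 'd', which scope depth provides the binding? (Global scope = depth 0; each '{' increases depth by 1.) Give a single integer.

Step 1: declare f=62 at depth 0
Step 2: declare f=75 at depth 0
Step 3: enter scope (depth=1)
Step 4: exit scope (depth=0)
Step 5: declare e=(read f)=75 at depth 0
Step 6: declare d=(read e)=75 at depth 0
Step 7: enter scope (depth=1)
Step 8: declare f=(read e)=75 at depth 1
Step 9: declare d=80 at depth 1
Visible at query point: d=80 e=75 f=75

Answer: 1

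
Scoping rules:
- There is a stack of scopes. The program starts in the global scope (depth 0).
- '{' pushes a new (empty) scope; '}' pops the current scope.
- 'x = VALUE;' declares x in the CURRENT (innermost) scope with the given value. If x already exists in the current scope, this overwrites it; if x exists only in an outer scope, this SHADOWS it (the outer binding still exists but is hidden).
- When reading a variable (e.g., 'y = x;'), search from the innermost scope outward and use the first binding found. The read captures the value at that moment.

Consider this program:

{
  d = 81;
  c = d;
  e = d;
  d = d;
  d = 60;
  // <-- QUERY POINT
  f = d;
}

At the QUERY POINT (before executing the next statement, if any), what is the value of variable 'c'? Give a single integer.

Step 1: enter scope (depth=1)
Step 2: declare d=81 at depth 1
Step 3: declare c=(read d)=81 at depth 1
Step 4: declare e=(read d)=81 at depth 1
Step 5: declare d=(read d)=81 at depth 1
Step 6: declare d=60 at depth 1
Visible at query point: c=81 d=60 e=81

Answer: 81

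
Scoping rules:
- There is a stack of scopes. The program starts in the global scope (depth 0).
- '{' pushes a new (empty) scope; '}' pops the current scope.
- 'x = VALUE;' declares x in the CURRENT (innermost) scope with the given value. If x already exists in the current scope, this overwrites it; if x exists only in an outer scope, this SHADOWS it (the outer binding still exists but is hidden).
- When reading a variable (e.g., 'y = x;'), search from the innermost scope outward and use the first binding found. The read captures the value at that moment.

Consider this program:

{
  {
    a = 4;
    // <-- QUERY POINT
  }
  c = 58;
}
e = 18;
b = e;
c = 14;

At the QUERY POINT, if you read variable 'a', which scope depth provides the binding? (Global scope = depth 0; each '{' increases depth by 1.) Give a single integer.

Step 1: enter scope (depth=1)
Step 2: enter scope (depth=2)
Step 3: declare a=4 at depth 2
Visible at query point: a=4

Answer: 2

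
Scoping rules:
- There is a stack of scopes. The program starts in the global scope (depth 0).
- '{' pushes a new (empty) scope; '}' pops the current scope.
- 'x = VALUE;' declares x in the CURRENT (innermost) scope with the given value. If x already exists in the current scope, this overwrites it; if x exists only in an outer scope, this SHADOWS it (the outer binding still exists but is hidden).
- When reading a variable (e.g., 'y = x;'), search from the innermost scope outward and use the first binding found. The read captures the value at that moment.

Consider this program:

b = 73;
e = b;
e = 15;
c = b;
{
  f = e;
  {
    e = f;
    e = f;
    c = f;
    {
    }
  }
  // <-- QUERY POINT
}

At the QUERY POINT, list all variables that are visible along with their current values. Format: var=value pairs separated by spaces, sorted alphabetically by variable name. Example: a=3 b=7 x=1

Step 1: declare b=73 at depth 0
Step 2: declare e=(read b)=73 at depth 0
Step 3: declare e=15 at depth 0
Step 4: declare c=(read b)=73 at depth 0
Step 5: enter scope (depth=1)
Step 6: declare f=(read e)=15 at depth 1
Step 7: enter scope (depth=2)
Step 8: declare e=(read f)=15 at depth 2
Step 9: declare e=(read f)=15 at depth 2
Step 10: declare c=(read f)=15 at depth 2
Step 11: enter scope (depth=3)
Step 12: exit scope (depth=2)
Step 13: exit scope (depth=1)
Visible at query point: b=73 c=73 e=15 f=15

Answer: b=73 c=73 e=15 f=15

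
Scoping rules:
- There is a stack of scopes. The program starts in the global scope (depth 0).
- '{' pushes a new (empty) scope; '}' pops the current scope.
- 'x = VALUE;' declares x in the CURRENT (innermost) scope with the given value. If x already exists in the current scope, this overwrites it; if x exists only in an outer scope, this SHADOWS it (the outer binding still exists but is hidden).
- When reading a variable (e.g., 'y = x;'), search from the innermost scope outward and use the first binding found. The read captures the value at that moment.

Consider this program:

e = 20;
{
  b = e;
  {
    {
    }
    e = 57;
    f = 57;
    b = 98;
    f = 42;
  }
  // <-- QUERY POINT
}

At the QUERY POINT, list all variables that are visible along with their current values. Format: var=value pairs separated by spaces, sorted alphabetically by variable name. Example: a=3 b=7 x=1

Answer: b=20 e=20

Derivation:
Step 1: declare e=20 at depth 0
Step 2: enter scope (depth=1)
Step 3: declare b=(read e)=20 at depth 1
Step 4: enter scope (depth=2)
Step 5: enter scope (depth=3)
Step 6: exit scope (depth=2)
Step 7: declare e=57 at depth 2
Step 8: declare f=57 at depth 2
Step 9: declare b=98 at depth 2
Step 10: declare f=42 at depth 2
Step 11: exit scope (depth=1)
Visible at query point: b=20 e=20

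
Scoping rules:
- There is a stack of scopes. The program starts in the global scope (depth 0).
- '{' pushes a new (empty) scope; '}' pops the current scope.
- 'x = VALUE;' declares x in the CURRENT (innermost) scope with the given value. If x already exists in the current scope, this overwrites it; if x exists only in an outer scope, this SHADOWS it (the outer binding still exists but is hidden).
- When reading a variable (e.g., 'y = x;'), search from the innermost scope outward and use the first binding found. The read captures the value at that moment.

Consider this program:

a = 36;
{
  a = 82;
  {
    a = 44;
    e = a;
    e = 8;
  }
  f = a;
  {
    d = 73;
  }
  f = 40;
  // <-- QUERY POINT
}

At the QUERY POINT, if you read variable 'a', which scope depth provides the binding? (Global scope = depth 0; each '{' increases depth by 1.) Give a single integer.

Step 1: declare a=36 at depth 0
Step 2: enter scope (depth=1)
Step 3: declare a=82 at depth 1
Step 4: enter scope (depth=2)
Step 5: declare a=44 at depth 2
Step 6: declare e=(read a)=44 at depth 2
Step 7: declare e=8 at depth 2
Step 8: exit scope (depth=1)
Step 9: declare f=(read a)=82 at depth 1
Step 10: enter scope (depth=2)
Step 11: declare d=73 at depth 2
Step 12: exit scope (depth=1)
Step 13: declare f=40 at depth 1
Visible at query point: a=82 f=40

Answer: 1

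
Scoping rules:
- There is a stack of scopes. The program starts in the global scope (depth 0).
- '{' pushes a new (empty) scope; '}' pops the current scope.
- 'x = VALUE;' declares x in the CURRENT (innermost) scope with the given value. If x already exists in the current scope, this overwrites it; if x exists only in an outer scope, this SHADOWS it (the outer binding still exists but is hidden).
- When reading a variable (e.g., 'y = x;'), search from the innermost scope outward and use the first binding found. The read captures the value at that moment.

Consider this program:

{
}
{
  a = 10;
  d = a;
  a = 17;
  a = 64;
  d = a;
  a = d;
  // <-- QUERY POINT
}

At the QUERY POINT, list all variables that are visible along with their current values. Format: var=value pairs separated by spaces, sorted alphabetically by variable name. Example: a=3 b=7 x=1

Answer: a=64 d=64

Derivation:
Step 1: enter scope (depth=1)
Step 2: exit scope (depth=0)
Step 3: enter scope (depth=1)
Step 4: declare a=10 at depth 1
Step 5: declare d=(read a)=10 at depth 1
Step 6: declare a=17 at depth 1
Step 7: declare a=64 at depth 1
Step 8: declare d=(read a)=64 at depth 1
Step 9: declare a=(read d)=64 at depth 1
Visible at query point: a=64 d=64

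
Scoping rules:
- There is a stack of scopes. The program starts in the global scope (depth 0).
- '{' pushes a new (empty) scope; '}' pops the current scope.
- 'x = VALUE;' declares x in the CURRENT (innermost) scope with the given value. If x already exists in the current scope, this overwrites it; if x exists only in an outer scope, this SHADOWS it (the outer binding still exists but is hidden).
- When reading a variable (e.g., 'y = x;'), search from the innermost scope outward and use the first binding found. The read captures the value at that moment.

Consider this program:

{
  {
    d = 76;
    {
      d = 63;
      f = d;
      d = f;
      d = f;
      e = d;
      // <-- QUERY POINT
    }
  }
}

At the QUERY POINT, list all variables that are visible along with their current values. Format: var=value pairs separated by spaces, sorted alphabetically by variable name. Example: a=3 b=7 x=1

Answer: d=63 e=63 f=63

Derivation:
Step 1: enter scope (depth=1)
Step 2: enter scope (depth=2)
Step 3: declare d=76 at depth 2
Step 4: enter scope (depth=3)
Step 5: declare d=63 at depth 3
Step 6: declare f=(read d)=63 at depth 3
Step 7: declare d=(read f)=63 at depth 3
Step 8: declare d=(read f)=63 at depth 3
Step 9: declare e=(read d)=63 at depth 3
Visible at query point: d=63 e=63 f=63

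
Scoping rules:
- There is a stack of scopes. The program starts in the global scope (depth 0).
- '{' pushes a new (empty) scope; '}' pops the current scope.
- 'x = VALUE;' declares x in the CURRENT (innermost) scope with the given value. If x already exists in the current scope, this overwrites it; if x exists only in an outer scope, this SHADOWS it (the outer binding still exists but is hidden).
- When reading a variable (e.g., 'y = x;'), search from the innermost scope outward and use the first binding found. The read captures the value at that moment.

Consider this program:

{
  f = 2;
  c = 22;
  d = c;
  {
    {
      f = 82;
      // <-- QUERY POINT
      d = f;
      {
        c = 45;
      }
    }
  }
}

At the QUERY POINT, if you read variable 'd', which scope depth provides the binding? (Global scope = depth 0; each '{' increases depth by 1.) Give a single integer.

Answer: 1

Derivation:
Step 1: enter scope (depth=1)
Step 2: declare f=2 at depth 1
Step 3: declare c=22 at depth 1
Step 4: declare d=(read c)=22 at depth 1
Step 5: enter scope (depth=2)
Step 6: enter scope (depth=3)
Step 7: declare f=82 at depth 3
Visible at query point: c=22 d=22 f=82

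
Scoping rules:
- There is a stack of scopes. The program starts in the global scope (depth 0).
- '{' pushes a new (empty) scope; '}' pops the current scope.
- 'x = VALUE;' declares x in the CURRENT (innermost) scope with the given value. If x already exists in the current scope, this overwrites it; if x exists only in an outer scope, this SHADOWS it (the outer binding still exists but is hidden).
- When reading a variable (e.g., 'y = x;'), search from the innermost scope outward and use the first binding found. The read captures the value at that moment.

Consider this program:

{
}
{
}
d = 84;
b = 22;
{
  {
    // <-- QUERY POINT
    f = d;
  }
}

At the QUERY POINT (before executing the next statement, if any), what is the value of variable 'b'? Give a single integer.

Answer: 22

Derivation:
Step 1: enter scope (depth=1)
Step 2: exit scope (depth=0)
Step 3: enter scope (depth=1)
Step 4: exit scope (depth=0)
Step 5: declare d=84 at depth 0
Step 6: declare b=22 at depth 0
Step 7: enter scope (depth=1)
Step 8: enter scope (depth=2)
Visible at query point: b=22 d=84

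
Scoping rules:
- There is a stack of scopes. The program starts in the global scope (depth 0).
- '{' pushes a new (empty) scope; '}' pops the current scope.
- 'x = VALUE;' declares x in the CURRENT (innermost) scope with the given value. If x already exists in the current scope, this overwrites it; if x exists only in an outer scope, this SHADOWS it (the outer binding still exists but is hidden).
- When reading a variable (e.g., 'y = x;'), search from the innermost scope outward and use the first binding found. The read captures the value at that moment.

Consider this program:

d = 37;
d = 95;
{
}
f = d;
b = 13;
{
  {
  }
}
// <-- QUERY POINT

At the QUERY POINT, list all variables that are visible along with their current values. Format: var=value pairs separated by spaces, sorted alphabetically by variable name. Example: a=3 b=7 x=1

Answer: b=13 d=95 f=95

Derivation:
Step 1: declare d=37 at depth 0
Step 2: declare d=95 at depth 0
Step 3: enter scope (depth=1)
Step 4: exit scope (depth=0)
Step 5: declare f=(read d)=95 at depth 0
Step 6: declare b=13 at depth 0
Step 7: enter scope (depth=1)
Step 8: enter scope (depth=2)
Step 9: exit scope (depth=1)
Step 10: exit scope (depth=0)
Visible at query point: b=13 d=95 f=95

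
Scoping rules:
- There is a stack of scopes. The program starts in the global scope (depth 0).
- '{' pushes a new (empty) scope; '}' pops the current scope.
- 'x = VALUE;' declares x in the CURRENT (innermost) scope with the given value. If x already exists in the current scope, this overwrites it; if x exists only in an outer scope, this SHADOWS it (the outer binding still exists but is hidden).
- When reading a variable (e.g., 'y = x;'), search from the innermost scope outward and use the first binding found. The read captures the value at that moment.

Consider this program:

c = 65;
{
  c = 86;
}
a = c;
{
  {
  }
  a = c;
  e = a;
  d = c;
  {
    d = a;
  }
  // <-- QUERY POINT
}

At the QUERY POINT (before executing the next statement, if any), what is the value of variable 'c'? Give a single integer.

Answer: 65

Derivation:
Step 1: declare c=65 at depth 0
Step 2: enter scope (depth=1)
Step 3: declare c=86 at depth 1
Step 4: exit scope (depth=0)
Step 5: declare a=(read c)=65 at depth 0
Step 6: enter scope (depth=1)
Step 7: enter scope (depth=2)
Step 8: exit scope (depth=1)
Step 9: declare a=(read c)=65 at depth 1
Step 10: declare e=(read a)=65 at depth 1
Step 11: declare d=(read c)=65 at depth 1
Step 12: enter scope (depth=2)
Step 13: declare d=(read a)=65 at depth 2
Step 14: exit scope (depth=1)
Visible at query point: a=65 c=65 d=65 e=65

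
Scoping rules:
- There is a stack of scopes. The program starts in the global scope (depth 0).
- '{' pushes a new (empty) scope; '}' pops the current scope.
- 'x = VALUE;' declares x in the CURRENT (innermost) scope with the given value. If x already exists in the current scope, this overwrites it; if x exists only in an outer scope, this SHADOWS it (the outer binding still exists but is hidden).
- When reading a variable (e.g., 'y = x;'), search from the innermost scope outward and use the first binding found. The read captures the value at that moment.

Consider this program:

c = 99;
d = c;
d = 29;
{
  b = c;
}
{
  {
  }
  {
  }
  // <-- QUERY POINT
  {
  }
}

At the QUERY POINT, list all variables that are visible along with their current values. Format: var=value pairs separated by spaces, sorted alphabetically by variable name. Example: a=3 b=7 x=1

Step 1: declare c=99 at depth 0
Step 2: declare d=(read c)=99 at depth 0
Step 3: declare d=29 at depth 0
Step 4: enter scope (depth=1)
Step 5: declare b=(read c)=99 at depth 1
Step 6: exit scope (depth=0)
Step 7: enter scope (depth=1)
Step 8: enter scope (depth=2)
Step 9: exit scope (depth=1)
Step 10: enter scope (depth=2)
Step 11: exit scope (depth=1)
Visible at query point: c=99 d=29

Answer: c=99 d=29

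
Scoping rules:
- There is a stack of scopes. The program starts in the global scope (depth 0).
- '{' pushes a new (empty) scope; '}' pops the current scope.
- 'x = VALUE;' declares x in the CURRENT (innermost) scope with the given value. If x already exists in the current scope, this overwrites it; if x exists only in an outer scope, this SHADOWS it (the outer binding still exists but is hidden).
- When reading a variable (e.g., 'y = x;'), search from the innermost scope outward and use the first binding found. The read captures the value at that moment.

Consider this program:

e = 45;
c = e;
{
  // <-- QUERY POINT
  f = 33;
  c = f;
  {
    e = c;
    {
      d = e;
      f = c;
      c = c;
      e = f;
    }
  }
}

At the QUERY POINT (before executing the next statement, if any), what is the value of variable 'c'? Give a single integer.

Answer: 45

Derivation:
Step 1: declare e=45 at depth 0
Step 2: declare c=(read e)=45 at depth 0
Step 3: enter scope (depth=1)
Visible at query point: c=45 e=45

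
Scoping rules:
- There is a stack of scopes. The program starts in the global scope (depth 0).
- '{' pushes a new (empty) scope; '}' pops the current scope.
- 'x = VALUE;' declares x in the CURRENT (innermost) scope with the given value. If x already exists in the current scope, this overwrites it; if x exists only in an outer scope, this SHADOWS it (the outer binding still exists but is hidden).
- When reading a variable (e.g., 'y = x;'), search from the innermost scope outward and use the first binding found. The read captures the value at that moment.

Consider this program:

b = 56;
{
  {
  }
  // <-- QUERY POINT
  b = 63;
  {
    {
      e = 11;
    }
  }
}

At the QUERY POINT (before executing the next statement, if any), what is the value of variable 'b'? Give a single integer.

Answer: 56

Derivation:
Step 1: declare b=56 at depth 0
Step 2: enter scope (depth=1)
Step 3: enter scope (depth=2)
Step 4: exit scope (depth=1)
Visible at query point: b=56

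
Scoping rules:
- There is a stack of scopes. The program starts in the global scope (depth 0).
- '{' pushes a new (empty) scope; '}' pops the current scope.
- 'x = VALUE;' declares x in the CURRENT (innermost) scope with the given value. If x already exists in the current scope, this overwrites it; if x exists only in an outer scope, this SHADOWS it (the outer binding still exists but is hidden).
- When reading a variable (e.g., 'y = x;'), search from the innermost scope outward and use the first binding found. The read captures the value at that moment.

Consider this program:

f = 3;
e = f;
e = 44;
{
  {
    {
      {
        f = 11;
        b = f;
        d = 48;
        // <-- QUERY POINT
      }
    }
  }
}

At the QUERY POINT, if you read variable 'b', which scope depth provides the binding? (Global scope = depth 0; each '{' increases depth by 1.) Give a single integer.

Answer: 4

Derivation:
Step 1: declare f=3 at depth 0
Step 2: declare e=(read f)=3 at depth 0
Step 3: declare e=44 at depth 0
Step 4: enter scope (depth=1)
Step 5: enter scope (depth=2)
Step 6: enter scope (depth=3)
Step 7: enter scope (depth=4)
Step 8: declare f=11 at depth 4
Step 9: declare b=(read f)=11 at depth 4
Step 10: declare d=48 at depth 4
Visible at query point: b=11 d=48 e=44 f=11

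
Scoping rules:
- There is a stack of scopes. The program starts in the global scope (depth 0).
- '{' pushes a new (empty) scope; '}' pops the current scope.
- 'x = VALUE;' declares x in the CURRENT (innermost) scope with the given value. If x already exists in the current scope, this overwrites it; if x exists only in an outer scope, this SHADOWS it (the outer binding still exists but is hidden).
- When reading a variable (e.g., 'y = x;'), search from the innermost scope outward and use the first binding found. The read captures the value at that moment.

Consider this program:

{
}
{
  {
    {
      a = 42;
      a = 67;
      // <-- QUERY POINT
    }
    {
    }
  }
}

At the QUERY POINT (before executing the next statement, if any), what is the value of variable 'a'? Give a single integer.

Step 1: enter scope (depth=1)
Step 2: exit scope (depth=0)
Step 3: enter scope (depth=1)
Step 4: enter scope (depth=2)
Step 5: enter scope (depth=3)
Step 6: declare a=42 at depth 3
Step 7: declare a=67 at depth 3
Visible at query point: a=67

Answer: 67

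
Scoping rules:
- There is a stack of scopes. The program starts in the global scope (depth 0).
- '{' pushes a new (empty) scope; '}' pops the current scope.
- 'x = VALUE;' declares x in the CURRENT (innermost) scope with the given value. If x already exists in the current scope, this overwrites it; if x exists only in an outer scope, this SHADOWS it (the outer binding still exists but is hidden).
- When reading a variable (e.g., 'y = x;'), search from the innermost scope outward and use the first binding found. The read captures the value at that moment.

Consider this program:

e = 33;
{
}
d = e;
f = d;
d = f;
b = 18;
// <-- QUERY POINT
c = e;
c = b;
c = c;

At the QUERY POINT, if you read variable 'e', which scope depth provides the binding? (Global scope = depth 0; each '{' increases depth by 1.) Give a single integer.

Answer: 0

Derivation:
Step 1: declare e=33 at depth 0
Step 2: enter scope (depth=1)
Step 3: exit scope (depth=0)
Step 4: declare d=(read e)=33 at depth 0
Step 5: declare f=(read d)=33 at depth 0
Step 6: declare d=(read f)=33 at depth 0
Step 7: declare b=18 at depth 0
Visible at query point: b=18 d=33 e=33 f=33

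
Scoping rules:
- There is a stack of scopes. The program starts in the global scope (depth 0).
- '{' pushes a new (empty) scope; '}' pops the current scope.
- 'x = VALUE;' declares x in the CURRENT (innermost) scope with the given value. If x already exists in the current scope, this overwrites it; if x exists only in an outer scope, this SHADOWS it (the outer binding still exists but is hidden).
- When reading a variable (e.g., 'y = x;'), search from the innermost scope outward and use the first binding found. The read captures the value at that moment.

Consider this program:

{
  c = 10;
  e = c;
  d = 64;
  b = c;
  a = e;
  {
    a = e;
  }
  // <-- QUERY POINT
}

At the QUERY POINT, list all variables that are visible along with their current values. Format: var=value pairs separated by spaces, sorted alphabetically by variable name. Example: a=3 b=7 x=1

Answer: a=10 b=10 c=10 d=64 e=10

Derivation:
Step 1: enter scope (depth=1)
Step 2: declare c=10 at depth 1
Step 3: declare e=(read c)=10 at depth 1
Step 4: declare d=64 at depth 1
Step 5: declare b=(read c)=10 at depth 1
Step 6: declare a=(read e)=10 at depth 1
Step 7: enter scope (depth=2)
Step 8: declare a=(read e)=10 at depth 2
Step 9: exit scope (depth=1)
Visible at query point: a=10 b=10 c=10 d=64 e=10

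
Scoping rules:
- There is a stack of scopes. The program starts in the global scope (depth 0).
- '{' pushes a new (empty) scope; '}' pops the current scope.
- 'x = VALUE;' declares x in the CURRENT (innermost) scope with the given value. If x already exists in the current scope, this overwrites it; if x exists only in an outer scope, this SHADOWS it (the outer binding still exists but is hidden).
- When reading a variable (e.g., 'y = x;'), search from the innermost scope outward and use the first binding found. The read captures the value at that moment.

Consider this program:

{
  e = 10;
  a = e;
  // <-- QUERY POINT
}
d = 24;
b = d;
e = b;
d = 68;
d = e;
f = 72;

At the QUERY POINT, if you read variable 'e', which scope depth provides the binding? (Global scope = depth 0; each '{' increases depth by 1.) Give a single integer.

Answer: 1

Derivation:
Step 1: enter scope (depth=1)
Step 2: declare e=10 at depth 1
Step 3: declare a=(read e)=10 at depth 1
Visible at query point: a=10 e=10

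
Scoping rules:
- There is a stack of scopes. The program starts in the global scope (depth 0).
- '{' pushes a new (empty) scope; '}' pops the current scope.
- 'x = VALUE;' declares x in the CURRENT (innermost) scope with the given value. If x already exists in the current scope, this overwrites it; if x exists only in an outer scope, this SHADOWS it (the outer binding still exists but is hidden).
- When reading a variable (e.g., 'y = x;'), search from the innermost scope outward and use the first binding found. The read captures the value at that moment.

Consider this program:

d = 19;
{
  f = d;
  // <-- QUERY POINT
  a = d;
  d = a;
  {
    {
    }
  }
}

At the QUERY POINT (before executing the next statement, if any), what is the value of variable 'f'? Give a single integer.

Step 1: declare d=19 at depth 0
Step 2: enter scope (depth=1)
Step 3: declare f=(read d)=19 at depth 1
Visible at query point: d=19 f=19

Answer: 19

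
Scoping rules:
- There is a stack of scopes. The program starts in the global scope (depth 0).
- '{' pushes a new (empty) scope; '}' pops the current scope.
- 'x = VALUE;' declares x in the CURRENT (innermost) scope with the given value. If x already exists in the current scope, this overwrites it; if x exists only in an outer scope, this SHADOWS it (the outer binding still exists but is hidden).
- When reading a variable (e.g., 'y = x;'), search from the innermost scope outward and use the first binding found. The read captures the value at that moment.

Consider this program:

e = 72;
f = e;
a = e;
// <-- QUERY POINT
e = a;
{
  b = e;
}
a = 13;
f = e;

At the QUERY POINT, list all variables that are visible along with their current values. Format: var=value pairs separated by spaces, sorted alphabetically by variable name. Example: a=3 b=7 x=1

Answer: a=72 e=72 f=72

Derivation:
Step 1: declare e=72 at depth 0
Step 2: declare f=(read e)=72 at depth 0
Step 3: declare a=(read e)=72 at depth 0
Visible at query point: a=72 e=72 f=72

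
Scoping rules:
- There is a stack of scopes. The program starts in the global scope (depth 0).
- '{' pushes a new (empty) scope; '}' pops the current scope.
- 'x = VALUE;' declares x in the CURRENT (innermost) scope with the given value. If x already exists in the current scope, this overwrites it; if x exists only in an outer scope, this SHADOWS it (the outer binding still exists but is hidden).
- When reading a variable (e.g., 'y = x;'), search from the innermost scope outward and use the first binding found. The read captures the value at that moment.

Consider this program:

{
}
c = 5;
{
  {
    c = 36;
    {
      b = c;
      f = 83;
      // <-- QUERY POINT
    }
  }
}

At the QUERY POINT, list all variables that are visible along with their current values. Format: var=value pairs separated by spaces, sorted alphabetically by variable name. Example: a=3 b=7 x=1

Step 1: enter scope (depth=1)
Step 2: exit scope (depth=0)
Step 3: declare c=5 at depth 0
Step 4: enter scope (depth=1)
Step 5: enter scope (depth=2)
Step 6: declare c=36 at depth 2
Step 7: enter scope (depth=3)
Step 8: declare b=(read c)=36 at depth 3
Step 9: declare f=83 at depth 3
Visible at query point: b=36 c=36 f=83

Answer: b=36 c=36 f=83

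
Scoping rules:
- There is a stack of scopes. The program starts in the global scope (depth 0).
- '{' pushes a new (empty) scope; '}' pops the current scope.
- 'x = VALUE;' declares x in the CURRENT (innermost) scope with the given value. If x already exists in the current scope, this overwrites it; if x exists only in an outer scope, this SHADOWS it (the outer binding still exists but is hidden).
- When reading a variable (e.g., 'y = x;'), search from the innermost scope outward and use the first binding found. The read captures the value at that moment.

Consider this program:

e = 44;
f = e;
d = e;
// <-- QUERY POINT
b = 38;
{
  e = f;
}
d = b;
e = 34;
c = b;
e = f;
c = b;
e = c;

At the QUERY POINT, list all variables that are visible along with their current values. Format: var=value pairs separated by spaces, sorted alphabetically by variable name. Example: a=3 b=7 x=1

Answer: d=44 e=44 f=44

Derivation:
Step 1: declare e=44 at depth 0
Step 2: declare f=(read e)=44 at depth 0
Step 3: declare d=(read e)=44 at depth 0
Visible at query point: d=44 e=44 f=44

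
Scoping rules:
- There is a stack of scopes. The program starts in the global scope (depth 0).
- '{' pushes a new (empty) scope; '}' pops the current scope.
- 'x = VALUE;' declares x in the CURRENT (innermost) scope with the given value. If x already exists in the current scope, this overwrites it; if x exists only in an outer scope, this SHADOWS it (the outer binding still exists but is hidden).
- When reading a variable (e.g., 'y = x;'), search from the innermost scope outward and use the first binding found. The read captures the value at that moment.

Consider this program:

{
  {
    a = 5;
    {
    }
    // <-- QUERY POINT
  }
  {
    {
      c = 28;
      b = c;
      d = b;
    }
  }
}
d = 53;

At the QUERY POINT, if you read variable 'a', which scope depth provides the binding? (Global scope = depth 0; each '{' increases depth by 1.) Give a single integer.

Answer: 2

Derivation:
Step 1: enter scope (depth=1)
Step 2: enter scope (depth=2)
Step 3: declare a=5 at depth 2
Step 4: enter scope (depth=3)
Step 5: exit scope (depth=2)
Visible at query point: a=5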